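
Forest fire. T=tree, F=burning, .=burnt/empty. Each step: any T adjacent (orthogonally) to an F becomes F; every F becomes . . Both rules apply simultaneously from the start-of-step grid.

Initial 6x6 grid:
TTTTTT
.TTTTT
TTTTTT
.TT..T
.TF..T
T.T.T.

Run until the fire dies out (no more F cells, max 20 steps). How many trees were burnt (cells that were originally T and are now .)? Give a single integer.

Answer: 23

Derivation:
Step 1: +3 fires, +1 burnt (F count now 3)
Step 2: +2 fires, +3 burnt (F count now 2)
Step 3: +3 fires, +2 burnt (F count now 3)
Step 4: +5 fires, +3 burnt (F count now 5)
Step 5: +4 fires, +5 burnt (F count now 4)
Step 6: +4 fires, +4 burnt (F count now 4)
Step 7: +2 fires, +4 burnt (F count now 2)
Step 8: +0 fires, +2 burnt (F count now 0)
Fire out after step 8
Initially T: 25, now '.': 34
Total burnt (originally-T cells now '.'): 23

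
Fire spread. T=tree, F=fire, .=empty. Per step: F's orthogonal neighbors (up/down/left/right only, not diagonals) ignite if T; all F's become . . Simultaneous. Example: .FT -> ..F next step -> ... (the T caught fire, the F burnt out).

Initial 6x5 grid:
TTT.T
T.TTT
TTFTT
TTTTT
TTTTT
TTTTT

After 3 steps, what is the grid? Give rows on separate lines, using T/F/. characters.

Step 1: 4 trees catch fire, 1 burn out
  TTT.T
  T.FTT
  TF.FT
  TTFTT
  TTTTT
  TTTTT
Step 2: 7 trees catch fire, 4 burn out
  TTF.T
  T..FT
  F...F
  TF.FT
  TTFTT
  TTTTT
Step 3: 8 trees catch fire, 7 burn out
  TF..T
  F...F
  .....
  F...F
  TF.FT
  TTFTT

TF..T
F...F
.....
F...F
TF.FT
TTFTT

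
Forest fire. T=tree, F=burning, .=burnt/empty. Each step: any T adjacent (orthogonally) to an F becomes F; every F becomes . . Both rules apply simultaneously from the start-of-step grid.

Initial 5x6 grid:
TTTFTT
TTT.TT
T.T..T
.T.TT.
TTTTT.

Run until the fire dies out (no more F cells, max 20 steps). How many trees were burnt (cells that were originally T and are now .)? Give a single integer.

Answer: 13

Derivation:
Step 1: +2 fires, +1 burnt (F count now 2)
Step 2: +4 fires, +2 burnt (F count now 4)
Step 3: +4 fires, +4 burnt (F count now 4)
Step 4: +2 fires, +4 burnt (F count now 2)
Step 5: +1 fires, +2 burnt (F count now 1)
Step 6: +0 fires, +1 burnt (F count now 0)
Fire out after step 6
Initially T: 21, now '.': 22
Total burnt (originally-T cells now '.'): 13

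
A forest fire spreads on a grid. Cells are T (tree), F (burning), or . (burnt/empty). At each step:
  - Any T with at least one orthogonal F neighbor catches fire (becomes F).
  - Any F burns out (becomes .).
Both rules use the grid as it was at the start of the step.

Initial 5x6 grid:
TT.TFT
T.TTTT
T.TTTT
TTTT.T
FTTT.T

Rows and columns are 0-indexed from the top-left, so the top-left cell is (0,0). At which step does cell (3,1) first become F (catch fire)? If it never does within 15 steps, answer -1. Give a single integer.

Step 1: cell (3,1)='T' (+5 fires, +2 burnt)
Step 2: cell (3,1)='F' (+6 fires, +5 burnt)
  -> target ignites at step 2
Step 3: cell (3,1)='.' (+6 fires, +6 burnt)
Step 4: cell (3,1)='.' (+4 fires, +6 burnt)
Step 5: cell (3,1)='.' (+2 fires, +4 burnt)
Step 6: cell (3,1)='.' (+0 fires, +2 burnt)
  fire out at step 6

2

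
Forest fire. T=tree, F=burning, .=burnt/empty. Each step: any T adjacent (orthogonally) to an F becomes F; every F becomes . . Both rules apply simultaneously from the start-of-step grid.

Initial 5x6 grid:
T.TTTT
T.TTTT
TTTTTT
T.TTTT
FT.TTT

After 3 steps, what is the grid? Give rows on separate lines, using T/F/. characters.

Step 1: 2 trees catch fire, 1 burn out
  T.TTTT
  T.TTTT
  TTTTTT
  F.TTTT
  .F.TTT
Step 2: 1 trees catch fire, 2 burn out
  T.TTTT
  T.TTTT
  FTTTTT
  ..TTTT
  ...TTT
Step 3: 2 trees catch fire, 1 burn out
  T.TTTT
  F.TTTT
  .FTTTT
  ..TTTT
  ...TTT

T.TTTT
F.TTTT
.FTTTT
..TTTT
...TTT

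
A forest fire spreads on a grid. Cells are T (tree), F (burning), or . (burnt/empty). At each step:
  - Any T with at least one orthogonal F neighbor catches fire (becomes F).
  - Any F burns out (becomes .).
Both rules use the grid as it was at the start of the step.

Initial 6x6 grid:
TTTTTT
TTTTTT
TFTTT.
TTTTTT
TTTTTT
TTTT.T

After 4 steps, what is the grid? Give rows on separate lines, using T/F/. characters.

Step 1: 4 trees catch fire, 1 burn out
  TTTTTT
  TFTTTT
  F.FTT.
  TFTTTT
  TTTTTT
  TTTT.T
Step 2: 7 trees catch fire, 4 burn out
  TFTTTT
  F.FTTT
  ...FT.
  F.FTTT
  TFTTTT
  TTTT.T
Step 3: 8 trees catch fire, 7 burn out
  F.FTTT
  ...FTT
  ....F.
  ...FTT
  F.FTTT
  TFTT.T
Step 4: 6 trees catch fire, 8 burn out
  ...FTT
  ....FT
  ......
  ....FT
  ...FTT
  F.FT.T

...FTT
....FT
......
....FT
...FTT
F.FT.T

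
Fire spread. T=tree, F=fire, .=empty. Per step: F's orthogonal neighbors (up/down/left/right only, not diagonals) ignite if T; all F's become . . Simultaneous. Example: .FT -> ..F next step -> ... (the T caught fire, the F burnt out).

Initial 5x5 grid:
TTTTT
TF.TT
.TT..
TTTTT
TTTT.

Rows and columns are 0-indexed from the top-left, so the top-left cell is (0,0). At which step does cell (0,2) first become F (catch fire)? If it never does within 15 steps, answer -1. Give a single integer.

Step 1: cell (0,2)='T' (+3 fires, +1 burnt)
Step 2: cell (0,2)='F' (+4 fires, +3 burnt)
  -> target ignites at step 2
Step 3: cell (0,2)='.' (+4 fires, +4 burnt)
Step 4: cell (0,2)='.' (+5 fires, +4 burnt)
Step 5: cell (0,2)='.' (+3 fires, +5 burnt)
Step 6: cell (0,2)='.' (+0 fires, +3 burnt)
  fire out at step 6

2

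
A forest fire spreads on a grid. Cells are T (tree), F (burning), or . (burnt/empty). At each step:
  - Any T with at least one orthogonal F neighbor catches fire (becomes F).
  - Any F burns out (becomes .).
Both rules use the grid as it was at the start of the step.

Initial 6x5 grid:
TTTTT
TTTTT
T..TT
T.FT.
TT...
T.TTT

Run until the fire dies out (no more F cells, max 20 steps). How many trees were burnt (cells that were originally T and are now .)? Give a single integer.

Answer: 18

Derivation:
Step 1: +1 fires, +1 burnt (F count now 1)
Step 2: +1 fires, +1 burnt (F count now 1)
Step 3: +2 fires, +1 burnt (F count now 2)
Step 4: +3 fires, +2 burnt (F count now 3)
Step 5: +3 fires, +3 burnt (F count now 3)
Step 6: +2 fires, +3 burnt (F count now 2)
Step 7: +2 fires, +2 burnt (F count now 2)
Step 8: +1 fires, +2 burnt (F count now 1)
Step 9: +1 fires, +1 burnt (F count now 1)
Step 10: +2 fires, +1 burnt (F count now 2)
Step 11: +0 fires, +2 burnt (F count now 0)
Fire out after step 11
Initially T: 21, now '.': 27
Total burnt (originally-T cells now '.'): 18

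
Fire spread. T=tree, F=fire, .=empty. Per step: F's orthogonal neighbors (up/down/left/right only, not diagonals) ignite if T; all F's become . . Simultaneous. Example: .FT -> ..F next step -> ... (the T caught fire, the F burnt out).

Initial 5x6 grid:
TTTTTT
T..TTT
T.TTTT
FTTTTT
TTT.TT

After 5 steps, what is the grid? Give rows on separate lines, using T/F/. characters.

Step 1: 3 trees catch fire, 1 burn out
  TTTTTT
  T..TTT
  F.TTTT
  .FTTTT
  FTT.TT
Step 2: 3 trees catch fire, 3 burn out
  TTTTTT
  F..TTT
  ..TTTT
  ..FTTT
  .FT.TT
Step 3: 4 trees catch fire, 3 burn out
  FTTTTT
  ...TTT
  ..FTTT
  ...FTT
  ..F.TT
Step 4: 3 trees catch fire, 4 burn out
  .FTTTT
  ...TTT
  ...FTT
  ....FT
  ....TT
Step 5: 5 trees catch fire, 3 burn out
  ..FTTT
  ...FTT
  ....FT
  .....F
  ....FT

..FTTT
...FTT
....FT
.....F
....FT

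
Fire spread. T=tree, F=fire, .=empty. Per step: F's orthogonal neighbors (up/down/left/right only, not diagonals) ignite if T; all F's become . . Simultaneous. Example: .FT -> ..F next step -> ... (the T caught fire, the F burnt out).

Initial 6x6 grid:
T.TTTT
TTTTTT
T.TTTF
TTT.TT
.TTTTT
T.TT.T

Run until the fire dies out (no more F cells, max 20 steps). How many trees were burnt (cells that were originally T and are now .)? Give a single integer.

Answer: 28

Derivation:
Step 1: +3 fires, +1 burnt (F count now 3)
Step 2: +5 fires, +3 burnt (F count now 5)
Step 3: +5 fires, +5 burnt (F count now 5)
Step 4: +4 fires, +5 burnt (F count now 4)
Step 5: +5 fires, +4 burnt (F count now 5)
Step 6: +4 fires, +5 burnt (F count now 4)
Step 7: +2 fires, +4 burnt (F count now 2)
Step 8: +0 fires, +2 burnt (F count now 0)
Fire out after step 8
Initially T: 29, now '.': 35
Total burnt (originally-T cells now '.'): 28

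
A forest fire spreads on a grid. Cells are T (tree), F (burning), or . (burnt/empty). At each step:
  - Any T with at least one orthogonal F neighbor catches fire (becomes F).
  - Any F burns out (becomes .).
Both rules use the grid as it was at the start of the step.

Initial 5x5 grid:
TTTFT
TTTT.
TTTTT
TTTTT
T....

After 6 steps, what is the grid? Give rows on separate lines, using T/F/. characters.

Step 1: 3 trees catch fire, 1 burn out
  TTF.F
  TTTF.
  TTTTT
  TTTTT
  T....
Step 2: 3 trees catch fire, 3 burn out
  TF...
  TTF..
  TTTFT
  TTTTT
  T....
Step 3: 5 trees catch fire, 3 burn out
  F....
  TF...
  TTF.F
  TTTFT
  T....
Step 4: 4 trees catch fire, 5 burn out
  .....
  F....
  TF...
  TTF.F
  T....
Step 5: 2 trees catch fire, 4 burn out
  .....
  .....
  F....
  TF...
  T....
Step 6: 1 trees catch fire, 2 burn out
  .....
  .....
  .....
  F....
  T....

.....
.....
.....
F....
T....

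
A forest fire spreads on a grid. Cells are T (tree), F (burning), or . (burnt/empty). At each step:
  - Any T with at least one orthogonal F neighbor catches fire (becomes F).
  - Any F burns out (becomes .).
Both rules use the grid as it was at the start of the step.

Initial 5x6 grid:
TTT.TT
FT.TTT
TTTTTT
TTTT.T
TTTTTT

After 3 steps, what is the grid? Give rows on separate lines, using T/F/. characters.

Step 1: 3 trees catch fire, 1 burn out
  FTT.TT
  .F.TTT
  FTTTTT
  TTTT.T
  TTTTTT
Step 2: 3 trees catch fire, 3 burn out
  .FT.TT
  ...TTT
  .FTTTT
  FTTT.T
  TTTTTT
Step 3: 4 trees catch fire, 3 burn out
  ..F.TT
  ...TTT
  ..FTTT
  .FTT.T
  FTTTTT

..F.TT
...TTT
..FTTT
.FTT.T
FTTTTT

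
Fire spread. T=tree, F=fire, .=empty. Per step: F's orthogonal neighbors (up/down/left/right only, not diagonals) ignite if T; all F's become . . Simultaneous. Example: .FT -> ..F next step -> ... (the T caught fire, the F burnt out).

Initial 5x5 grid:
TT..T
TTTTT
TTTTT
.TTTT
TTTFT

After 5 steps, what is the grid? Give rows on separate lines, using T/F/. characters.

Step 1: 3 trees catch fire, 1 burn out
  TT..T
  TTTTT
  TTTTT
  .TTFT
  TTF.F
Step 2: 4 trees catch fire, 3 burn out
  TT..T
  TTTTT
  TTTFT
  .TF.F
  TF...
Step 3: 5 trees catch fire, 4 burn out
  TT..T
  TTTFT
  TTF.F
  .F...
  F....
Step 4: 3 trees catch fire, 5 burn out
  TT..T
  TTF.F
  TF...
  .....
  .....
Step 5: 3 trees catch fire, 3 burn out
  TT..F
  TF...
  F....
  .....
  .....

TT..F
TF...
F....
.....
.....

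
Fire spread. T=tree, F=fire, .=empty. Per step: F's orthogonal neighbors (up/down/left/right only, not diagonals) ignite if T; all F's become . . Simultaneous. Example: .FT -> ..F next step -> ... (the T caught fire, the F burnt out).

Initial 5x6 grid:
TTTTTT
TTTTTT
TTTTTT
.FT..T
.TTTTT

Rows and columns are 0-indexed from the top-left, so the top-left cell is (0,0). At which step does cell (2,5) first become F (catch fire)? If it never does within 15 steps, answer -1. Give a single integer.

Step 1: cell (2,5)='T' (+3 fires, +1 burnt)
Step 2: cell (2,5)='T' (+4 fires, +3 burnt)
Step 3: cell (2,5)='T' (+5 fires, +4 burnt)
Step 4: cell (2,5)='T' (+5 fires, +5 burnt)
Step 5: cell (2,5)='F' (+4 fires, +5 burnt)
  -> target ignites at step 5
Step 6: cell (2,5)='.' (+3 fires, +4 burnt)
Step 7: cell (2,5)='.' (+1 fires, +3 burnt)
Step 8: cell (2,5)='.' (+0 fires, +1 burnt)
  fire out at step 8

5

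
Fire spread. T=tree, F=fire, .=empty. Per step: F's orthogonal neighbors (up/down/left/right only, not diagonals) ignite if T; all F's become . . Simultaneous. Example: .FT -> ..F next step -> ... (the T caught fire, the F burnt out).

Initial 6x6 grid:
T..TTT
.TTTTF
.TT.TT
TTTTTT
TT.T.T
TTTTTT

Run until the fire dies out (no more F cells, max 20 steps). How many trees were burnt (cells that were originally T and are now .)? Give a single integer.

Step 1: +3 fires, +1 burnt (F count now 3)
Step 2: +4 fires, +3 burnt (F count now 4)
Step 3: +4 fires, +4 burnt (F count now 4)
Step 4: +4 fires, +4 burnt (F count now 4)
Step 5: +4 fires, +4 burnt (F count now 4)
Step 6: +2 fires, +4 burnt (F count now 2)
Step 7: +3 fires, +2 burnt (F count now 3)
Step 8: +2 fires, +3 burnt (F count now 2)
Step 9: +1 fires, +2 burnt (F count now 1)
Step 10: +0 fires, +1 burnt (F count now 0)
Fire out after step 10
Initially T: 28, now '.': 35
Total burnt (originally-T cells now '.'): 27

Answer: 27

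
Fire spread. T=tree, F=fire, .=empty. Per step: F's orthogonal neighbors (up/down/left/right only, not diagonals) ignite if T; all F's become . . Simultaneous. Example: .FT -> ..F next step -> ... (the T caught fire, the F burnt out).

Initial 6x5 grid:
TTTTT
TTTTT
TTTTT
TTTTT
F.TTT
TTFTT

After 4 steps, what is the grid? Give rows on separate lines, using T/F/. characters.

Step 1: 5 trees catch fire, 2 burn out
  TTTTT
  TTTTT
  TTTTT
  FTTTT
  ..FTT
  FF.FT
Step 2: 5 trees catch fire, 5 burn out
  TTTTT
  TTTTT
  FTTTT
  .FFTT
  ...FT
  ....F
Step 3: 5 trees catch fire, 5 burn out
  TTTTT
  FTTTT
  .FFTT
  ...FT
  ....F
  .....
Step 4: 5 trees catch fire, 5 burn out
  FTTTT
  .FFTT
  ...FT
  ....F
  .....
  .....

FTTTT
.FFTT
...FT
....F
.....
.....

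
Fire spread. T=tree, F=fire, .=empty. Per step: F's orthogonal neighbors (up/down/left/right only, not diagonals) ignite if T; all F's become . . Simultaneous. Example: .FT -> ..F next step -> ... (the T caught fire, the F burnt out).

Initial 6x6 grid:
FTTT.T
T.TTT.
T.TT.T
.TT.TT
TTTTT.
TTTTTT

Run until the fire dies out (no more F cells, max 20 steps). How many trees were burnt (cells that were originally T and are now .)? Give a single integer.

Step 1: +2 fires, +1 burnt (F count now 2)
Step 2: +2 fires, +2 burnt (F count now 2)
Step 3: +2 fires, +2 burnt (F count now 2)
Step 4: +2 fires, +2 burnt (F count now 2)
Step 5: +3 fires, +2 burnt (F count now 3)
Step 6: +2 fires, +3 burnt (F count now 2)
Step 7: +3 fires, +2 burnt (F count now 3)
Step 8: +4 fires, +3 burnt (F count now 4)
Step 9: +3 fires, +4 burnt (F count now 3)
Step 10: +2 fires, +3 burnt (F count now 2)
Step 11: +1 fires, +2 burnt (F count now 1)
Step 12: +0 fires, +1 burnt (F count now 0)
Fire out after step 12
Initially T: 27, now '.': 35
Total burnt (originally-T cells now '.'): 26

Answer: 26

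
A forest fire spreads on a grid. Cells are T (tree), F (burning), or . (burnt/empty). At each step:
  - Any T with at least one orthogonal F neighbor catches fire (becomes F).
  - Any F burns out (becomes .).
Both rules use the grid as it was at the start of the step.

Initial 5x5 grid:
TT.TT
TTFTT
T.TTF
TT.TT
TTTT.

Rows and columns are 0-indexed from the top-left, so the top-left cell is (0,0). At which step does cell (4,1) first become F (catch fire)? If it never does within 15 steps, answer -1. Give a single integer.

Step 1: cell (4,1)='T' (+6 fires, +2 burnt)
Step 2: cell (4,1)='T' (+5 fires, +6 burnt)
Step 3: cell (4,1)='T' (+3 fires, +5 burnt)
Step 4: cell (4,1)='T' (+2 fires, +3 burnt)
Step 5: cell (4,1)='F' (+3 fires, +2 burnt)
  -> target ignites at step 5
Step 6: cell (4,1)='.' (+0 fires, +3 burnt)
  fire out at step 6

5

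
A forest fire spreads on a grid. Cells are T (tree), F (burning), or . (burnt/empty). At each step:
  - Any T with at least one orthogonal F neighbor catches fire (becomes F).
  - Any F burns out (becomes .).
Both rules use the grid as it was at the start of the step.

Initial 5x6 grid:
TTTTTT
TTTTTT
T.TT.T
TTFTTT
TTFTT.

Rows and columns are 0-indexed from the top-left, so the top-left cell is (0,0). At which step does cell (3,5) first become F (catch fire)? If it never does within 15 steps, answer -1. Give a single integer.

Step 1: cell (3,5)='T' (+5 fires, +2 burnt)
Step 2: cell (3,5)='T' (+6 fires, +5 burnt)
Step 3: cell (3,5)='F' (+5 fires, +6 burnt)
  -> target ignites at step 3
Step 4: cell (3,5)='.' (+5 fires, +5 burnt)
Step 5: cell (3,5)='.' (+3 fires, +5 burnt)
Step 6: cell (3,5)='.' (+1 fires, +3 burnt)
Step 7: cell (3,5)='.' (+0 fires, +1 burnt)
  fire out at step 7

3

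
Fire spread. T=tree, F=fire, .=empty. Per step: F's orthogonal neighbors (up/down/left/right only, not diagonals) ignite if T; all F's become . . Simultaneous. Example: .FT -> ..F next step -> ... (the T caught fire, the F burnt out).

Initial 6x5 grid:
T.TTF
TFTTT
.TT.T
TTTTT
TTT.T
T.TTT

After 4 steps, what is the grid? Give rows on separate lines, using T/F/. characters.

Step 1: 5 trees catch fire, 2 burn out
  T.TF.
  F.FTF
  .FT.T
  TTTTT
  TTT.T
  T.TTT
Step 2: 6 trees catch fire, 5 burn out
  F.F..
  ...F.
  ..F.F
  TFTTT
  TTT.T
  T.TTT
Step 3: 4 trees catch fire, 6 burn out
  .....
  .....
  .....
  F.FTF
  TFT.T
  T.TTT
Step 4: 4 trees catch fire, 4 burn out
  .....
  .....
  .....
  ...F.
  F.F.F
  T.TTT

.....
.....
.....
...F.
F.F.F
T.TTT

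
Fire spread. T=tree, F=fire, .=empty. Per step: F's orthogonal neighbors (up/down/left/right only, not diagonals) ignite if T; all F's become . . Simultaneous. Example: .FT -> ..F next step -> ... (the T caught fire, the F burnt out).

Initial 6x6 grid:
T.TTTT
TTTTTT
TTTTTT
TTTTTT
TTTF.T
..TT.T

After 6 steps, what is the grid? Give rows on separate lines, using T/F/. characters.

Step 1: 3 trees catch fire, 1 burn out
  T.TTTT
  TTTTTT
  TTTTTT
  TTTFTT
  TTF..T
  ..TF.T
Step 2: 5 trees catch fire, 3 burn out
  T.TTTT
  TTTTTT
  TTTFTT
  TTF.FT
  TF...T
  ..F..T
Step 3: 6 trees catch fire, 5 burn out
  T.TTTT
  TTTFTT
  TTF.FT
  TF...F
  F....T
  .....T
Step 4: 7 trees catch fire, 6 burn out
  T.TFTT
  TTF.FT
  TF...F
  F.....
  .....F
  .....T
Step 5: 6 trees catch fire, 7 burn out
  T.F.FT
  TF...F
  F.....
  ......
  ......
  .....F
Step 6: 2 trees catch fire, 6 burn out
  T....F
  F.....
  ......
  ......
  ......
  ......

T....F
F.....
......
......
......
......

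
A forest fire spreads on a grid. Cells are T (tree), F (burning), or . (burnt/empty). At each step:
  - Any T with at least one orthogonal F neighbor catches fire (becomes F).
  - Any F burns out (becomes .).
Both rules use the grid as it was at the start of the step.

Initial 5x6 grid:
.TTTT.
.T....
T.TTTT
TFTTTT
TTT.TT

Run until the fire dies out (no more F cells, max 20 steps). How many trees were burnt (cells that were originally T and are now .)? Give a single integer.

Answer: 15

Derivation:
Step 1: +3 fires, +1 burnt (F count now 3)
Step 2: +5 fires, +3 burnt (F count now 5)
Step 3: +2 fires, +5 burnt (F count now 2)
Step 4: +3 fires, +2 burnt (F count now 3)
Step 5: +2 fires, +3 burnt (F count now 2)
Step 6: +0 fires, +2 burnt (F count now 0)
Fire out after step 6
Initially T: 20, now '.': 25
Total burnt (originally-T cells now '.'): 15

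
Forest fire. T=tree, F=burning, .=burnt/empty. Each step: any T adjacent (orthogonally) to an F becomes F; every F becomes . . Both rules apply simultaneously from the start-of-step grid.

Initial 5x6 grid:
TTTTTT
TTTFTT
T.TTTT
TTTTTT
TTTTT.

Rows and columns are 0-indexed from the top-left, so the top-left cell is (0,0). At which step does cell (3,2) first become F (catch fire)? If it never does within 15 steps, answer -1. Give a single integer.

Step 1: cell (3,2)='T' (+4 fires, +1 burnt)
Step 2: cell (3,2)='T' (+7 fires, +4 burnt)
Step 3: cell (3,2)='F' (+7 fires, +7 burnt)
  -> target ignites at step 3
Step 4: cell (3,2)='.' (+6 fires, +7 burnt)
Step 5: cell (3,2)='.' (+2 fires, +6 burnt)
Step 6: cell (3,2)='.' (+1 fires, +2 burnt)
Step 7: cell (3,2)='.' (+0 fires, +1 burnt)
  fire out at step 7

3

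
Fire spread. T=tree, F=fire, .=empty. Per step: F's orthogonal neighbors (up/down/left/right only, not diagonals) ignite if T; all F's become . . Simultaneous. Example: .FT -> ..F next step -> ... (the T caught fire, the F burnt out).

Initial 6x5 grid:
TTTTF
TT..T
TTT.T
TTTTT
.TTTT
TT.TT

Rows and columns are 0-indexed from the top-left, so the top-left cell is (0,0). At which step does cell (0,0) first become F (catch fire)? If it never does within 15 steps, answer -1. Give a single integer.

Step 1: cell (0,0)='T' (+2 fires, +1 burnt)
Step 2: cell (0,0)='T' (+2 fires, +2 burnt)
Step 3: cell (0,0)='T' (+2 fires, +2 burnt)
Step 4: cell (0,0)='F' (+4 fires, +2 burnt)
  -> target ignites at step 4
Step 5: cell (0,0)='.' (+5 fires, +4 burnt)
Step 6: cell (0,0)='.' (+5 fires, +5 burnt)
Step 7: cell (0,0)='.' (+2 fires, +5 burnt)
Step 8: cell (0,0)='.' (+1 fires, +2 burnt)
Step 9: cell (0,0)='.' (+1 fires, +1 burnt)
Step 10: cell (0,0)='.' (+0 fires, +1 burnt)
  fire out at step 10

4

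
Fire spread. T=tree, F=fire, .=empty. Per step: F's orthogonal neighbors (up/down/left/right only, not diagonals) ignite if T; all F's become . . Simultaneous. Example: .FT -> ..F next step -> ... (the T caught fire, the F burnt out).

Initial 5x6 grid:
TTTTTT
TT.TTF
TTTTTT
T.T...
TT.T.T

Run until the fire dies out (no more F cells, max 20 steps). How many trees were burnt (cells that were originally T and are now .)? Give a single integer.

Answer: 20

Derivation:
Step 1: +3 fires, +1 burnt (F count now 3)
Step 2: +3 fires, +3 burnt (F count now 3)
Step 3: +2 fires, +3 burnt (F count now 2)
Step 4: +2 fires, +2 burnt (F count now 2)
Step 5: +3 fires, +2 burnt (F count now 3)
Step 6: +3 fires, +3 burnt (F count now 3)
Step 7: +2 fires, +3 burnt (F count now 2)
Step 8: +1 fires, +2 burnt (F count now 1)
Step 9: +1 fires, +1 burnt (F count now 1)
Step 10: +0 fires, +1 burnt (F count now 0)
Fire out after step 10
Initially T: 22, now '.': 28
Total burnt (originally-T cells now '.'): 20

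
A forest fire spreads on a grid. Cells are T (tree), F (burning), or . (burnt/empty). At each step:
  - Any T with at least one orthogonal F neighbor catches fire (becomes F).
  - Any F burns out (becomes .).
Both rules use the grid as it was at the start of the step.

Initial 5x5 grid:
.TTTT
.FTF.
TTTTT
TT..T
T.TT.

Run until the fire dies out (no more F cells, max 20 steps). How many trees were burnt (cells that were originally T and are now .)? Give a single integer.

Step 1: +5 fires, +2 burnt (F count now 5)
Step 2: +6 fires, +5 burnt (F count now 6)
Step 3: +2 fires, +6 burnt (F count now 2)
Step 4: +1 fires, +2 burnt (F count now 1)
Step 5: +0 fires, +1 burnt (F count now 0)
Fire out after step 5
Initially T: 16, now '.': 23
Total burnt (originally-T cells now '.'): 14

Answer: 14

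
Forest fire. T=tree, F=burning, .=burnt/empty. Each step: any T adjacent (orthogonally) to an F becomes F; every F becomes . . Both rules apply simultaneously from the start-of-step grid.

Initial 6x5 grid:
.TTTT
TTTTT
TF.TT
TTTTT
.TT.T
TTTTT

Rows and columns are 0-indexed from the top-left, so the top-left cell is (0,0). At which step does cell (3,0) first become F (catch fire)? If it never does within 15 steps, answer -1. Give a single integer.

Step 1: cell (3,0)='T' (+3 fires, +1 burnt)
Step 2: cell (3,0)='F' (+6 fires, +3 burnt)
  -> target ignites at step 2
Step 3: cell (3,0)='.' (+5 fires, +6 burnt)
Step 4: cell (3,0)='.' (+6 fires, +5 burnt)
Step 5: cell (3,0)='.' (+4 fires, +6 burnt)
Step 6: cell (3,0)='.' (+1 fires, +4 burnt)
Step 7: cell (3,0)='.' (+0 fires, +1 burnt)
  fire out at step 7

2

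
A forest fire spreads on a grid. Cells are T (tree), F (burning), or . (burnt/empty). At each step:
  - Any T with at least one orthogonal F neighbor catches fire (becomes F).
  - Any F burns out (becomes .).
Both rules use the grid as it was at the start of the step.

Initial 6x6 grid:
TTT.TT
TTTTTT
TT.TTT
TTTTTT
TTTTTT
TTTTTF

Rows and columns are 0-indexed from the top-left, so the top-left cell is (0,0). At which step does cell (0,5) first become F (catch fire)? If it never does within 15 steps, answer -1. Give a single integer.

Step 1: cell (0,5)='T' (+2 fires, +1 burnt)
Step 2: cell (0,5)='T' (+3 fires, +2 burnt)
Step 3: cell (0,5)='T' (+4 fires, +3 burnt)
Step 4: cell (0,5)='T' (+5 fires, +4 burnt)
Step 5: cell (0,5)='F' (+6 fires, +5 burnt)
  -> target ignites at step 5
Step 6: cell (0,5)='.' (+4 fires, +6 burnt)
Step 7: cell (0,5)='.' (+3 fires, +4 burnt)
Step 8: cell (0,5)='.' (+3 fires, +3 burnt)
Step 9: cell (0,5)='.' (+2 fires, +3 burnt)
Step 10: cell (0,5)='.' (+1 fires, +2 burnt)
Step 11: cell (0,5)='.' (+0 fires, +1 burnt)
  fire out at step 11

5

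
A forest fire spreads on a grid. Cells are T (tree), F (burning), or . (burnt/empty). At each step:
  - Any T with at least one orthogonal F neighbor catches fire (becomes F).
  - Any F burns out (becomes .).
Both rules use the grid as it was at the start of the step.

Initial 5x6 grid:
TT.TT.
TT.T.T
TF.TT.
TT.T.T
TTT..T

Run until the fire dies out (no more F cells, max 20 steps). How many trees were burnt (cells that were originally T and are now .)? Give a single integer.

Step 1: +3 fires, +1 burnt (F count now 3)
Step 2: +4 fires, +3 burnt (F count now 4)
Step 3: +3 fires, +4 burnt (F count now 3)
Step 4: +0 fires, +3 burnt (F count now 0)
Fire out after step 4
Initially T: 19, now '.': 21
Total burnt (originally-T cells now '.'): 10

Answer: 10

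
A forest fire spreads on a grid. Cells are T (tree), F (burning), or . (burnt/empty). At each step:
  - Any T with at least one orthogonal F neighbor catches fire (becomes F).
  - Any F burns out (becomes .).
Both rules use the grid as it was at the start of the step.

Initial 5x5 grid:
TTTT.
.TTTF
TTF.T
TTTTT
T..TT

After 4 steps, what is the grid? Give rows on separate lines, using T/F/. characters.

Step 1: 5 trees catch fire, 2 burn out
  TTTT.
  .TFF.
  TF..F
  TTFTT
  T..TT
Step 2: 7 trees catch fire, 5 burn out
  TTFF.
  .F...
  F....
  TF.FF
  T..TT
Step 3: 4 trees catch fire, 7 burn out
  TF...
  .....
  .....
  F....
  T..FF
Step 4: 2 trees catch fire, 4 burn out
  F....
  .....
  .....
  .....
  F....

F....
.....
.....
.....
F....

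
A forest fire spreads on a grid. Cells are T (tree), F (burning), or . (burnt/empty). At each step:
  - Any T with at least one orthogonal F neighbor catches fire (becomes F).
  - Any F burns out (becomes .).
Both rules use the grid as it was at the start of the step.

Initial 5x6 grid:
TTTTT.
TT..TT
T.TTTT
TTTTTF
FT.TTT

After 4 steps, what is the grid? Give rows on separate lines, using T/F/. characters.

Step 1: 5 trees catch fire, 2 burn out
  TTTTT.
  TT..TT
  T.TTTF
  FTTTF.
  .F.TTF
Step 2: 6 trees catch fire, 5 burn out
  TTTTT.
  TT..TF
  F.TTF.
  .FTF..
  ...TF.
Step 3: 5 trees catch fire, 6 burn out
  TTTTT.
  FT..F.
  ..TF..
  ..F...
  ...F..
Step 4: 4 trees catch fire, 5 burn out
  FTTTF.
  .F....
  ..F...
  ......
  ......

FTTTF.
.F....
..F...
......
......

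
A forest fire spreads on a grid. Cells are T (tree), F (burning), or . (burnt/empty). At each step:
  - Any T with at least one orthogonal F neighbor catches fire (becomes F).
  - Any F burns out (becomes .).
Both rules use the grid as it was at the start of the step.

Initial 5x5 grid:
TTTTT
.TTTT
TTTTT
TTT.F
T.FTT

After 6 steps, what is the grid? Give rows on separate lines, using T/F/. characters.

Step 1: 4 trees catch fire, 2 burn out
  TTTTT
  .TTTT
  TTTTF
  TTF..
  T..FF
Step 2: 4 trees catch fire, 4 burn out
  TTTTT
  .TTTF
  TTFF.
  TF...
  T....
Step 3: 5 trees catch fire, 4 burn out
  TTTTF
  .TFF.
  TF...
  F....
  T....
Step 4: 5 trees catch fire, 5 burn out
  TTFF.
  .F...
  F....
  .....
  F....
Step 5: 1 trees catch fire, 5 burn out
  TF...
  .....
  .....
  .....
  .....
Step 6: 1 trees catch fire, 1 burn out
  F....
  .....
  .....
  .....
  .....

F....
.....
.....
.....
.....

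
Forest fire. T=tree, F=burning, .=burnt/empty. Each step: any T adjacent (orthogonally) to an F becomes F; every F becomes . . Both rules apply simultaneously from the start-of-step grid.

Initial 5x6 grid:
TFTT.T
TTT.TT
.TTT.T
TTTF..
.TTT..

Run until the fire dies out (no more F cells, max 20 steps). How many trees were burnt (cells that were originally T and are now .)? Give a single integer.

Answer: 15

Derivation:
Step 1: +6 fires, +2 burnt (F count now 6)
Step 2: +7 fires, +6 burnt (F count now 7)
Step 3: +2 fires, +7 burnt (F count now 2)
Step 4: +0 fires, +2 burnt (F count now 0)
Fire out after step 4
Initially T: 19, now '.': 26
Total burnt (originally-T cells now '.'): 15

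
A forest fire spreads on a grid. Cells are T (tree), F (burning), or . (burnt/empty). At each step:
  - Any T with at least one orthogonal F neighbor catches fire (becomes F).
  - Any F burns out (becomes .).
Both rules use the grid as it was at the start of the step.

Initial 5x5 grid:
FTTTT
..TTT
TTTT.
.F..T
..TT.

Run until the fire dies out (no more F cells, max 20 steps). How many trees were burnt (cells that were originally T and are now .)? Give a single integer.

Answer: 11

Derivation:
Step 1: +2 fires, +2 burnt (F count now 2)
Step 2: +3 fires, +2 burnt (F count now 3)
Step 3: +3 fires, +3 burnt (F count now 3)
Step 4: +2 fires, +3 burnt (F count now 2)
Step 5: +1 fires, +2 burnt (F count now 1)
Step 6: +0 fires, +1 burnt (F count now 0)
Fire out after step 6
Initially T: 14, now '.': 22
Total burnt (originally-T cells now '.'): 11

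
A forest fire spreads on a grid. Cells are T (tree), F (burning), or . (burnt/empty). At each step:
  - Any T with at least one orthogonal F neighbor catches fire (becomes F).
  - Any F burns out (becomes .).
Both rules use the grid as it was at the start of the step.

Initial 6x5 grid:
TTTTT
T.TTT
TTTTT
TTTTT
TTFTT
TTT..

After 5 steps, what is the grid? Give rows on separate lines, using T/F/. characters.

Step 1: 4 trees catch fire, 1 burn out
  TTTTT
  T.TTT
  TTTTT
  TTFTT
  TF.FT
  TTF..
Step 2: 6 trees catch fire, 4 burn out
  TTTTT
  T.TTT
  TTFTT
  TF.FT
  F...F
  TF...
Step 3: 6 trees catch fire, 6 burn out
  TTTTT
  T.FTT
  TF.FT
  F...F
  .....
  F....
Step 4: 4 trees catch fire, 6 burn out
  TTFTT
  T..FT
  F...F
  .....
  .....
  .....
Step 5: 4 trees catch fire, 4 burn out
  TF.FT
  F...F
  .....
  .....
  .....
  .....

TF.FT
F...F
.....
.....
.....
.....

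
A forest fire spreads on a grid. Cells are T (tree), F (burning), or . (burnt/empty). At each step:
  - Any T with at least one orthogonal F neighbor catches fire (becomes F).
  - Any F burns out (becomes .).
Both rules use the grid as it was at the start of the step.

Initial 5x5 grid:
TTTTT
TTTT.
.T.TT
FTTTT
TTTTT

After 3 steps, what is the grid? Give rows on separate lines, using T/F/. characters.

Step 1: 2 trees catch fire, 1 burn out
  TTTTT
  TTTT.
  .T.TT
  .FTTT
  FTTTT
Step 2: 3 trees catch fire, 2 burn out
  TTTTT
  TTTT.
  .F.TT
  ..FTT
  .FTTT
Step 3: 3 trees catch fire, 3 burn out
  TTTTT
  TFTT.
  ...TT
  ...FT
  ..FTT

TTTTT
TFTT.
...TT
...FT
..FTT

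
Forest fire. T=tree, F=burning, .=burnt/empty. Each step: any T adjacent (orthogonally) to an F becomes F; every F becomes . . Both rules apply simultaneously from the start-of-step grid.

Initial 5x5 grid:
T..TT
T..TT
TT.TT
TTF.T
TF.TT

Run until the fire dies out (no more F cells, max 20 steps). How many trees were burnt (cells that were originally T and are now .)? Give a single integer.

Answer: 7

Derivation:
Step 1: +2 fires, +2 burnt (F count now 2)
Step 2: +2 fires, +2 burnt (F count now 2)
Step 3: +1 fires, +2 burnt (F count now 1)
Step 4: +1 fires, +1 burnt (F count now 1)
Step 5: +1 fires, +1 burnt (F count now 1)
Step 6: +0 fires, +1 burnt (F count now 0)
Fire out after step 6
Initially T: 16, now '.': 16
Total burnt (originally-T cells now '.'): 7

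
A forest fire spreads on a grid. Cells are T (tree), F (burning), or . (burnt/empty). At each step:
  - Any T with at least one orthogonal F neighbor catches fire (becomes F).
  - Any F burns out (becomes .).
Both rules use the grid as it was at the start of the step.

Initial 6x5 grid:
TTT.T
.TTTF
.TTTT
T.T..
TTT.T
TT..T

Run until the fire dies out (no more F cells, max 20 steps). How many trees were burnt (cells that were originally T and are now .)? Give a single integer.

Step 1: +3 fires, +1 burnt (F count now 3)
Step 2: +2 fires, +3 burnt (F count now 2)
Step 3: +3 fires, +2 burnt (F count now 3)
Step 4: +3 fires, +3 burnt (F count now 3)
Step 5: +2 fires, +3 burnt (F count now 2)
Step 6: +1 fires, +2 burnt (F count now 1)
Step 7: +2 fires, +1 burnt (F count now 2)
Step 8: +2 fires, +2 burnt (F count now 2)
Step 9: +0 fires, +2 burnt (F count now 0)
Fire out after step 9
Initially T: 20, now '.': 28
Total burnt (originally-T cells now '.'): 18

Answer: 18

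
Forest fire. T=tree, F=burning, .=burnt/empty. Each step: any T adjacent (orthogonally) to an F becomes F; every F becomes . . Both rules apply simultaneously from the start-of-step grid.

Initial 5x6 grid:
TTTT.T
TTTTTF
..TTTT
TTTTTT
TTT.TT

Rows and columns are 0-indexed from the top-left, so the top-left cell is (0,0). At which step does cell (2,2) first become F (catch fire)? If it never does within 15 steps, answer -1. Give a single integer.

Step 1: cell (2,2)='T' (+3 fires, +1 burnt)
Step 2: cell (2,2)='T' (+3 fires, +3 burnt)
Step 3: cell (2,2)='T' (+5 fires, +3 burnt)
Step 4: cell (2,2)='F' (+5 fires, +5 burnt)
  -> target ignites at step 4
Step 5: cell (2,2)='.' (+3 fires, +5 burnt)
Step 6: cell (2,2)='.' (+3 fires, +3 burnt)
Step 7: cell (2,2)='.' (+2 fires, +3 burnt)
Step 8: cell (2,2)='.' (+1 fires, +2 burnt)
Step 9: cell (2,2)='.' (+0 fires, +1 burnt)
  fire out at step 9

4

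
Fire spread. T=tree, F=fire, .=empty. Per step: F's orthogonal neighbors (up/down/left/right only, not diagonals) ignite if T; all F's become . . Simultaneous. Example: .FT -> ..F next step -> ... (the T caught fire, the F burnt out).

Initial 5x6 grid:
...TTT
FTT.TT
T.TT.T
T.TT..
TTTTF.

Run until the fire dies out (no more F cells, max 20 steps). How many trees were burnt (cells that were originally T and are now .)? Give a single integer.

Step 1: +3 fires, +2 burnt (F count now 3)
Step 2: +4 fires, +3 burnt (F count now 4)
Step 3: +5 fires, +4 burnt (F count now 5)
Step 4: +0 fires, +5 burnt (F count now 0)
Fire out after step 4
Initially T: 18, now '.': 24
Total burnt (originally-T cells now '.'): 12

Answer: 12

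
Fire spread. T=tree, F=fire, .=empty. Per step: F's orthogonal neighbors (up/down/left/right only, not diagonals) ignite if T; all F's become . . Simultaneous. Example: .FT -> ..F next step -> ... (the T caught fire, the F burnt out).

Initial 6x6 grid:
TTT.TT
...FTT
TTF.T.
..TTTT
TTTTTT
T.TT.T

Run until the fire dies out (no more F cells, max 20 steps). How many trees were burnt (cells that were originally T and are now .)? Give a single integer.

Step 1: +3 fires, +2 burnt (F count now 3)
Step 2: +6 fires, +3 burnt (F count now 6)
Step 3: +5 fires, +6 burnt (F count now 5)
Step 4: +4 fires, +5 burnt (F count now 4)
Step 5: +2 fires, +4 burnt (F count now 2)
Step 6: +1 fires, +2 burnt (F count now 1)
Step 7: +0 fires, +1 burnt (F count now 0)
Fire out after step 7
Initially T: 24, now '.': 33
Total burnt (originally-T cells now '.'): 21

Answer: 21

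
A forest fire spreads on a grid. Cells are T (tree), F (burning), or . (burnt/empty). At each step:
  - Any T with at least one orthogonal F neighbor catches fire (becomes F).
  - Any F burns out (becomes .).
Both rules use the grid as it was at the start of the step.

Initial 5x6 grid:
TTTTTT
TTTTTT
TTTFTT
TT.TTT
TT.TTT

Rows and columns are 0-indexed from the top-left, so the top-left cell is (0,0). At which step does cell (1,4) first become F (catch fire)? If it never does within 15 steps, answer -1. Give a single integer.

Step 1: cell (1,4)='T' (+4 fires, +1 burnt)
Step 2: cell (1,4)='F' (+7 fires, +4 burnt)
  -> target ignites at step 2
Step 3: cell (1,4)='.' (+8 fires, +7 burnt)
Step 4: cell (1,4)='.' (+6 fires, +8 burnt)
Step 5: cell (1,4)='.' (+2 fires, +6 burnt)
Step 6: cell (1,4)='.' (+0 fires, +2 burnt)
  fire out at step 6

2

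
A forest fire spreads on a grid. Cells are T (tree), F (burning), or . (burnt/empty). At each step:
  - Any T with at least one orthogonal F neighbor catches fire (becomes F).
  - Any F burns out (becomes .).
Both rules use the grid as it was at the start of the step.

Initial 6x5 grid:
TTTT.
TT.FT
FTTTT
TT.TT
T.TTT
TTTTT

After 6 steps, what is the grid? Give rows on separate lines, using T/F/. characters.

Step 1: 6 trees catch fire, 2 burn out
  TTTF.
  FT..F
  .FTFT
  FT.TT
  T.TTT
  TTTTT
Step 2: 8 trees catch fire, 6 burn out
  FTF..
  .F...
  ..F.F
  .F.FT
  F.TTT
  TTTTT
Step 3: 4 trees catch fire, 8 burn out
  .F...
  .....
  .....
  ....F
  ..TFT
  FTTTT
Step 4: 4 trees catch fire, 4 burn out
  .....
  .....
  .....
  .....
  ..F.F
  .FTFT
Step 5: 2 trees catch fire, 4 burn out
  .....
  .....
  .....
  .....
  .....
  ..F.F
Step 6: 0 trees catch fire, 2 burn out
  .....
  .....
  .....
  .....
  .....
  .....

.....
.....
.....
.....
.....
.....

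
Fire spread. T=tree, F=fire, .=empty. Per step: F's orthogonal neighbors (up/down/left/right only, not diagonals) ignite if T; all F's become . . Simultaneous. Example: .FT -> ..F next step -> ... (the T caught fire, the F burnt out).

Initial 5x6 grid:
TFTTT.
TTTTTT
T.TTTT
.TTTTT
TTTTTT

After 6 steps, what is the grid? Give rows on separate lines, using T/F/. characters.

Step 1: 3 trees catch fire, 1 burn out
  F.FTT.
  TFTTTT
  T.TTTT
  .TTTTT
  TTTTTT
Step 2: 3 trees catch fire, 3 burn out
  ...FT.
  F.FTTT
  T.TTTT
  .TTTTT
  TTTTTT
Step 3: 4 trees catch fire, 3 burn out
  ....F.
  ...FTT
  F.FTTT
  .TTTTT
  TTTTTT
Step 4: 3 trees catch fire, 4 burn out
  ......
  ....FT
  ...FTT
  .TFTTT
  TTTTTT
Step 5: 5 trees catch fire, 3 burn out
  ......
  .....F
  ....FT
  .F.FTT
  TTFTTT
Step 6: 4 trees catch fire, 5 burn out
  ......
  ......
  .....F
  ....FT
  TF.FTT

......
......
.....F
....FT
TF.FTT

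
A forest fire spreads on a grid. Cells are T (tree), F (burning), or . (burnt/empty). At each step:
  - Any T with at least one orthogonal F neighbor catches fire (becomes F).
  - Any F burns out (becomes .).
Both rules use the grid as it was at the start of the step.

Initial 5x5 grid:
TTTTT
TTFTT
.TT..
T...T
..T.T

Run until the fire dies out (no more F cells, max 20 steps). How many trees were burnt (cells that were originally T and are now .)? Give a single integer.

Answer: 11

Derivation:
Step 1: +4 fires, +1 burnt (F count now 4)
Step 2: +5 fires, +4 burnt (F count now 5)
Step 3: +2 fires, +5 burnt (F count now 2)
Step 4: +0 fires, +2 burnt (F count now 0)
Fire out after step 4
Initially T: 15, now '.': 21
Total burnt (originally-T cells now '.'): 11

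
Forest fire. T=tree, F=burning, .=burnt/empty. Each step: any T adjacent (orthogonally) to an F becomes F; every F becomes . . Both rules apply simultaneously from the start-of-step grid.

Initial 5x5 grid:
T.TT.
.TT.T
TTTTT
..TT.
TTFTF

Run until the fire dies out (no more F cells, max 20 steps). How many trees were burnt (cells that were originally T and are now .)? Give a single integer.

Answer: 15

Derivation:
Step 1: +3 fires, +2 burnt (F count now 3)
Step 2: +3 fires, +3 burnt (F count now 3)
Step 3: +3 fires, +3 burnt (F count now 3)
Step 4: +4 fires, +3 burnt (F count now 4)
Step 5: +2 fires, +4 burnt (F count now 2)
Step 6: +0 fires, +2 burnt (F count now 0)
Fire out after step 6
Initially T: 16, now '.': 24
Total burnt (originally-T cells now '.'): 15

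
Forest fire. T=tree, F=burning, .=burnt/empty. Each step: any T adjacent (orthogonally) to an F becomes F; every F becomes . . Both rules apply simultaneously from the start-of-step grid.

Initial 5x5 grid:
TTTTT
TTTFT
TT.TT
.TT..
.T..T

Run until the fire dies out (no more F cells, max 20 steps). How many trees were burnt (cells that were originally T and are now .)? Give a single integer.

Step 1: +4 fires, +1 burnt (F count now 4)
Step 2: +4 fires, +4 burnt (F count now 4)
Step 3: +3 fires, +4 burnt (F count now 3)
Step 4: +3 fires, +3 burnt (F count now 3)
Step 5: +2 fires, +3 burnt (F count now 2)
Step 6: +0 fires, +2 burnt (F count now 0)
Fire out after step 6
Initially T: 17, now '.': 24
Total burnt (originally-T cells now '.'): 16

Answer: 16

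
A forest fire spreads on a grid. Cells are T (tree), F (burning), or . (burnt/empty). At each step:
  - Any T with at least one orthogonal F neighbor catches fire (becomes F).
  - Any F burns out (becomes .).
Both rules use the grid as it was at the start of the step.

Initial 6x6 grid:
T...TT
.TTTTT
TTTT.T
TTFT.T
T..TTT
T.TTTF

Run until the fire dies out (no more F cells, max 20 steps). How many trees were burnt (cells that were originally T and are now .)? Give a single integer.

Step 1: +5 fires, +2 burnt (F count now 5)
Step 2: +8 fires, +5 burnt (F count now 8)
Step 3: +6 fires, +8 burnt (F count now 6)
Step 4: +3 fires, +6 burnt (F count now 3)
Step 5: +2 fires, +3 burnt (F count now 2)
Step 6: +0 fires, +2 burnt (F count now 0)
Fire out after step 6
Initially T: 25, now '.': 35
Total burnt (originally-T cells now '.'): 24

Answer: 24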